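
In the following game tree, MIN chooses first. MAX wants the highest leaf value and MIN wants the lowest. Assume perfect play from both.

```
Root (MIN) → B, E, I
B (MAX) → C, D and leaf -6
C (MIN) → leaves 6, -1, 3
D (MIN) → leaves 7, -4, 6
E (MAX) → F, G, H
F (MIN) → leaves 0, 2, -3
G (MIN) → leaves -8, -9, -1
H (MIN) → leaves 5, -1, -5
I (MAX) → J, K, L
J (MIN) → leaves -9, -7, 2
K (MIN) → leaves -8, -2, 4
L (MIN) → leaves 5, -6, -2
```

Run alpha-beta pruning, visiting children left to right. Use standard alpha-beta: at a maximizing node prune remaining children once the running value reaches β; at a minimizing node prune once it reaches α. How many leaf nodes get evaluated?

C [α=-∞,β=+∞]: v=-1
D [α=-1,β=+∞]: v=-4 after child 2 ≤ α → α-cutoff, skip 1
B [α=-∞,β=+∞]: v=-1
F [α=-∞,β=-1]: v=-3
G [α=-3,β=-1]: v=-8 after child 1 ≤ α → α-cutoff, skip 2
H [α=-3,β=-1]: v=-5
E [α=-∞,β=-1]: v=-3
J [α=-∞,β=-3]: v=-9
K [α=-9,β=-3]: v=-8
L [α=-8,β=-3]: v=-6
I [α=-∞,β=-3]: v=-6
Root [α=-∞,β=+∞]: v=-6
Leaves evaluated: 22 of 25.

22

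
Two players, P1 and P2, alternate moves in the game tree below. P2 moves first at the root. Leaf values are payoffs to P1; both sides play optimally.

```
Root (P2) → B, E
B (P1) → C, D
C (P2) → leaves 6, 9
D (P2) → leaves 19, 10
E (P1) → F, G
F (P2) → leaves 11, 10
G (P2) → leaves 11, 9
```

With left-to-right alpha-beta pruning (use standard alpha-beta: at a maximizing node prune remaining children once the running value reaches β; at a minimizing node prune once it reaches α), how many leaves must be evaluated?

C [α=-∞,β=+∞]: v=6
D [α=6,β=+∞]: v=10
B [α=-∞,β=+∞]: v=10
F [α=-∞,β=10]: v=10
E [α=-∞,β=10]: v=10 after child 1 ≥ β → β-cutoff, skip 1
Root [α=-∞,β=+∞]: v=10
Leaves evaluated: 6 of 8.

6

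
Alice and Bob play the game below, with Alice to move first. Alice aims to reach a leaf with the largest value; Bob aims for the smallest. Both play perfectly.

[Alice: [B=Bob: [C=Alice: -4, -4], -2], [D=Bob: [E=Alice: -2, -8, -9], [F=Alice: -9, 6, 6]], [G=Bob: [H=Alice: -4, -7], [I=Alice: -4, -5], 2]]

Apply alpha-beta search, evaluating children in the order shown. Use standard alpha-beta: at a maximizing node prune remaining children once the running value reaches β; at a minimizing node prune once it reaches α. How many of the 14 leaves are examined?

10

C [α=-∞,β=+∞]: v=-4
B [α=-∞,β=+∞]: v=-4
E [α=-4,β=+∞]: v=-2
F [α=-4,β=-2]: v=6 after child 2 ≥ β → β-cutoff, skip 1
D [α=-4,β=+∞]: v=-2
H [α=-2,β=+∞]: v=-4
G [α=-2,β=+∞]: v=-4 after child 1 ≤ α → α-cutoff, skip 2
Root [α=-∞,β=+∞]: v=-2
Leaves evaluated: 10 of 14.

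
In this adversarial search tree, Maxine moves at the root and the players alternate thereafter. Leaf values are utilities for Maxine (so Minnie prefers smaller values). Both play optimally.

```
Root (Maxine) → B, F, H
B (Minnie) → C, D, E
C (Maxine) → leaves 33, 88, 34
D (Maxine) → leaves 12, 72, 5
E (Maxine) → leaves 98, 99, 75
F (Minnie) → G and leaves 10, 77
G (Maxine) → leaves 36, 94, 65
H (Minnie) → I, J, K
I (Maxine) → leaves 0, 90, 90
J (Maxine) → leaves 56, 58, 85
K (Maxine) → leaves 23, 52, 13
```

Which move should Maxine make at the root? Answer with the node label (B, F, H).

C (Maxine): max(33, 88, 34) = 88
D (Maxine): max(12, 72, 5) = 72
E (Maxine): max(98, 99, 75) = 99
B (Minnie): min(88, 72, 99) = 72
G (Maxine): max(36, 94, 65) = 94
F (Minnie): min(94, 10, 77) = 10
I (Maxine): max(0, 90, 90) = 90
J (Maxine): max(56, 58, 85) = 85
K (Maxine): max(23, 52, 13) = 52
H (Minnie): min(90, 85, 52) = 52
Root (Maxine): max(72, 10, 52) = 72
Maxine picks the child with the highest value: B (value 72).

B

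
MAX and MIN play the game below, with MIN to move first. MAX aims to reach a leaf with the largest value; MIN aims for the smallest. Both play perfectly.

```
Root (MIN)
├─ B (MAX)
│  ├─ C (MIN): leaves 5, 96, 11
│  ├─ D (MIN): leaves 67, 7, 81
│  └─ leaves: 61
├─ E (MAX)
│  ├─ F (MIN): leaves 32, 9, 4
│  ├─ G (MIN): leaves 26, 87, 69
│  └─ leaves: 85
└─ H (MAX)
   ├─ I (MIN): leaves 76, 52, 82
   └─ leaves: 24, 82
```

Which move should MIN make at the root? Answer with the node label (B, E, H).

B

C (MIN): min(5, 96, 11) = 5
D (MIN): min(67, 7, 81) = 7
B (MAX): max(5, 7, 61) = 61
F (MIN): min(32, 9, 4) = 4
G (MIN): min(26, 87, 69) = 26
E (MAX): max(4, 26, 85) = 85
I (MIN): min(76, 52, 82) = 52
H (MAX): max(52, 24, 82) = 82
Root (MIN): min(61, 85, 82) = 61
MIN picks the child with the lowest value: B (value 61).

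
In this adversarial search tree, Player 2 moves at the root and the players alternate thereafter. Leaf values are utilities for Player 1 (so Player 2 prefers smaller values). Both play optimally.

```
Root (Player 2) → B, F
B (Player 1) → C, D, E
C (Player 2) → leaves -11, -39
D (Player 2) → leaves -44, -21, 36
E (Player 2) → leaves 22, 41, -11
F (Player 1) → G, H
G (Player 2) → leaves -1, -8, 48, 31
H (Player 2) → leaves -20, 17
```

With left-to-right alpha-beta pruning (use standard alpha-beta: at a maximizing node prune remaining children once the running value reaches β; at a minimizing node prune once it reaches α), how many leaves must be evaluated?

10

C [α=-∞,β=+∞]: v=-39
D [α=-39,β=+∞]: v=-44 after child 1 ≤ α → α-cutoff, skip 2
E [α=-39,β=+∞]: v=-11
B [α=-∞,β=+∞]: v=-11
G [α=-∞,β=-11]: v=-8
F [α=-∞,β=-11]: v=-8 after child 1 ≥ β → β-cutoff, skip 1
Root [α=-∞,β=+∞]: v=-11
Leaves evaluated: 10 of 14.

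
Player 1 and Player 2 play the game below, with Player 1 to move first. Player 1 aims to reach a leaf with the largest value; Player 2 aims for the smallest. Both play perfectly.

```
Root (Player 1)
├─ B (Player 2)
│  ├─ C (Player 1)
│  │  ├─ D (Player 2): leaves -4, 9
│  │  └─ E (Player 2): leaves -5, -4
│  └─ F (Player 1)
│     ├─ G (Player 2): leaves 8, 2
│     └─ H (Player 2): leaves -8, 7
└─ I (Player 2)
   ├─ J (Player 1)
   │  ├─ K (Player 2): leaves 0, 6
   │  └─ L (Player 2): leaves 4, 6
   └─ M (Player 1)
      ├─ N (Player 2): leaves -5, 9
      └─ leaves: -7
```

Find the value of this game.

-4

D (Player 2): min(-4, 9) = -4
E (Player 2): min(-5, -4) = -5
C (Player 1): max(-4, -5) = -4
G (Player 2): min(8, 2) = 2
H (Player 2): min(-8, 7) = -8
F (Player 1): max(2, -8) = 2
B (Player 2): min(-4, 2) = -4
K (Player 2): min(0, 6) = 0
L (Player 2): min(4, 6) = 4
J (Player 1): max(0, 4) = 4
N (Player 2): min(-5, 9) = -5
M (Player 1): max(-5, -7) = -5
I (Player 2): min(4, -5) = -5
Root (Player 1): max(-4, -5) = -4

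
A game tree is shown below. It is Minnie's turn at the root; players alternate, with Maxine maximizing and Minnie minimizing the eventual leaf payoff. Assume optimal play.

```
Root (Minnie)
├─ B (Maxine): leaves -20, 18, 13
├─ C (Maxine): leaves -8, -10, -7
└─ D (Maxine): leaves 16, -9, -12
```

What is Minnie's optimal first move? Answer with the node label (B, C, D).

C

B (Maxine): max(-20, 18, 13) = 18
C (Maxine): max(-8, -10, -7) = -7
D (Maxine): max(16, -9, -12) = 16
Root (Minnie): min(18, -7, 16) = -7
Minnie picks the child with the lowest value: C (value -7).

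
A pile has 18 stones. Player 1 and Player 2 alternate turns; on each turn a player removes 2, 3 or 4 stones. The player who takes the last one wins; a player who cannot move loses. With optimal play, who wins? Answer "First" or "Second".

Positions where the player to move wins (W) vs loses (L):
i:   0  1  2  3  4  5  6  7  8  9 10 11 12 13 14 15 16 17 18
     L  L  W  W  W  W  L  L  W  W  W  W  L  L  W  W  W  W  L
Position 18 is L, so the second player wins.

Second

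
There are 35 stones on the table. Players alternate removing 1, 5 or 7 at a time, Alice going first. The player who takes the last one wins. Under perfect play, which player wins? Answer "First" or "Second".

First

W/L table (W = player to move can force a win):
i:   0  1  2  3  4  5  6  7  8  9 10 11 12 13 14 15 16 17 18 19 20 21 22 23 24 25 26 27 28 29 30 31 32 33 34 35
     L  W  L  W  L  W  L  W  L  W  L  W  L  W  L  W  L  W  L  W  L  W  L  W  L  W  L  W  L  W  L  W  L  W  L  W
Position 35 is W, so the first player wins.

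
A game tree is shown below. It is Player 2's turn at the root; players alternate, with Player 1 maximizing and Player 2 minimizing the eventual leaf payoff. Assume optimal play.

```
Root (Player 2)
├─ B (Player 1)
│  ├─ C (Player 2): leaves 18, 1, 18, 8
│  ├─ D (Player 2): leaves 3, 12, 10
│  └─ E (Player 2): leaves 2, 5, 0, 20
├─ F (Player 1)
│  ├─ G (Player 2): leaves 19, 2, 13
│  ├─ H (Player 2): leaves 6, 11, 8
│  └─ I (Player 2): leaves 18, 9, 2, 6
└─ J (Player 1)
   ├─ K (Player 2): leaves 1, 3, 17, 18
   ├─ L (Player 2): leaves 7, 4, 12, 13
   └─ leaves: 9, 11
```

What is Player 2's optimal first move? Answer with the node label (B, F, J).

B

C (Player 2): min(18, 1, 18, 8) = 1
D (Player 2): min(3, 12, 10) = 3
E (Player 2): min(2, 5, 0, 20) = 0
B (Player 1): max(1, 3, 0) = 3
G (Player 2): min(19, 2, 13) = 2
H (Player 2): min(6, 11, 8) = 6
I (Player 2): min(18, 9, 2, 6) = 2
F (Player 1): max(2, 6, 2) = 6
K (Player 2): min(1, 3, 17, 18) = 1
L (Player 2): min(7, 4, 12, 13) = 4
J (Player 1): max(1, 4, 9, 11) = 11
Root (Player 2): min(3, 6, 11) = 3
Player 2 picks the child with the lowest value: B (value 3).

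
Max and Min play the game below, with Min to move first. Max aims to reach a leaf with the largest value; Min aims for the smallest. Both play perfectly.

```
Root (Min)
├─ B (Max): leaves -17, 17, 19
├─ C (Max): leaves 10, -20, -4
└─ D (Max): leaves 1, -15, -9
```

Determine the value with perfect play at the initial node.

B (Max): max(-17, 17, 19) = 19
C (Max): max(10, -20, -4) = 10
D (Max): max(1, -15, -9) = 1
Root (Min): min(19, 10, 1) = 1

1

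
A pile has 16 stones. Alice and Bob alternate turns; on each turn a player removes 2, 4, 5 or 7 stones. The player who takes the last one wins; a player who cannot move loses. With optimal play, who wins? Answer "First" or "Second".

First

i:   0  1  2  3  4  5  6  7  8  9 10 11 12 13 14 15 16
     L  L  W  W  W  W  W  W  W  L  L  W  W  W  W  W  W
Position 16 is W, so the first player wins.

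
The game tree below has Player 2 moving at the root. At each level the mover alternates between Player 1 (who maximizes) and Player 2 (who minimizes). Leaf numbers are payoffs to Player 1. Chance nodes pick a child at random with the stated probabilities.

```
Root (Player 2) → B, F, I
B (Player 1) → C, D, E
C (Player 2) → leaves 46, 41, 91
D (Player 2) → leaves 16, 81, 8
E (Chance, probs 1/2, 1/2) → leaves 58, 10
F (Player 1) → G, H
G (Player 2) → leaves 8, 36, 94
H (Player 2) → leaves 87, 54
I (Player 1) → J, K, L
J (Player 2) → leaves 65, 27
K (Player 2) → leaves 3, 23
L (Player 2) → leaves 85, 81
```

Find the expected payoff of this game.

C (Player 2): min(46, 41, 91) = 41
D (Player 2): min(16, 81, 8) = 8
E (Chance): 1/2·58 + 1/2·10 = 34
B (Player 1): max(41, 8, 34) = 41
G (Player 2): min(8, 36, 94) = 8
H (Player 2): min(87, 54) = 54
F (Player 1): max(8, 54) = 54
J (Player 2): min(65, 27) = 27
K (Player 2): min(3, 23) = 3
L (Player 2): min(85, 81) = 81
I (Player 1): max(27, 3, 81) = 81
Root (Player 2): min(41, 54, 81) = 41

41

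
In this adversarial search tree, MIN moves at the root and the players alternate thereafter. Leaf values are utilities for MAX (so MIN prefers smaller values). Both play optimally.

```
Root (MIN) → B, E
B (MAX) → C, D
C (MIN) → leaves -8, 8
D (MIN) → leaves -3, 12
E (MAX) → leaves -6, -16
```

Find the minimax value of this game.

C (MIN): min(-8, 8) = -8
D (MIN): min(-3, 12) = -3
B (MAX): max(-8, -3) = -3
E (MAX): max(-6, -16) = -6
Root (MIN): min(-3, -6) = -6

-6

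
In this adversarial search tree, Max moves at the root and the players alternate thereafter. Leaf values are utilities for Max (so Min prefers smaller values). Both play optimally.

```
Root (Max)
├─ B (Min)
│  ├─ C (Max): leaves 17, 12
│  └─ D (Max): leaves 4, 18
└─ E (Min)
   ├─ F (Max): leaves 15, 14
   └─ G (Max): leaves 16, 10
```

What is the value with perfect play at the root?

17

C (Max): max(17, 12) = 17
D (Max): max(4, 18) = 18
B (Min): min(17, 18) = 17
F (Max): max(15, 14) = 15
G (Max): max(16, 10) = 16
E (Min): min(15, 16) = 15
Root (Max): max(17, 15) = 17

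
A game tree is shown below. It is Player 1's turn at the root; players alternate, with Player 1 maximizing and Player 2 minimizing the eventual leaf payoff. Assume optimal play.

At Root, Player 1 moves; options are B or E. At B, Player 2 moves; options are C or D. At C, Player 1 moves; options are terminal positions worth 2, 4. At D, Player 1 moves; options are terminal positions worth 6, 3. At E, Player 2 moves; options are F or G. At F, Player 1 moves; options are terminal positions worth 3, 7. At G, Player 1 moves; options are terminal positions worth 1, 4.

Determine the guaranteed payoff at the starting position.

4

C (Player 1): max(2, 4) = 4
D (Player 1): max(6, 3) = 6
B (Player 2): min(4, 6) = 4
F (Player 1): max(3, 7) = 7
G (Player 1): max(1, 4) = 4
E (Player 2): min(7, 4) = 4
Root (Player 1): max(4, 4) = 4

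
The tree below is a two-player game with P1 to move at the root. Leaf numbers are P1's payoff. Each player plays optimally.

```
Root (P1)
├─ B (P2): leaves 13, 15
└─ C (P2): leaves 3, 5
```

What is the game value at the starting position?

13

B (P2): min(13, 15) = 13
C (P2): min(3, 5) = 3
Root (P1): max(13, 3) = 13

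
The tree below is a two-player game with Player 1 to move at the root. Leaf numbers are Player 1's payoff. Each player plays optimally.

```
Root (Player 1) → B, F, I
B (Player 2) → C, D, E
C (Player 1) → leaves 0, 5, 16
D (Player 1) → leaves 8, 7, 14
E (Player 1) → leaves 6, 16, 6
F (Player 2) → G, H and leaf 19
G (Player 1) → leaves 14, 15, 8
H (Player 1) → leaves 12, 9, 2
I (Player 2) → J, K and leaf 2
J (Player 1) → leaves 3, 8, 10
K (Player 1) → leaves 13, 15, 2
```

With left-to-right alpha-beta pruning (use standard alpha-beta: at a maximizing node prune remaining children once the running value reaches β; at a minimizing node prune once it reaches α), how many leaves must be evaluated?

17

C [α=-∞,β=+∞]: v=16
D [α=-∞,β=16]: v=14
E [α=-∞,β=14]: v=16 after child 2 ≥ β → β-cutoff, skip 1
B [α=-∞,β=+∞]: v=14
G [α=14,β=+∞]: v=15
H [α=14,β=15]: v=12
F [α=14,β=+∞]: v=12 after child 2 ≤ α → α-cutoff, skip 1
J [α=14,β=+∞]: v=10
I [α=14,β=+∞]: v=10 after child 1 ≤ α → α-cutoff, skip 2
Root [α=-∞,β=+∞]: v=14
Leaves evaluated: 17 of 23.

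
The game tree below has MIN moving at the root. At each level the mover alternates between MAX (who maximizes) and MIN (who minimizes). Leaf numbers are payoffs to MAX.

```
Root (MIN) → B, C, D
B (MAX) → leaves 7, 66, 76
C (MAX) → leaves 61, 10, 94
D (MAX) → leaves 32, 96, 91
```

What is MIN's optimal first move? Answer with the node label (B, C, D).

B (MAX): max(7, 66, 76) = 76
C (MAX): max(61, 10, 94) = 94
D (MAX): max(32, 96, 91) = 96
Root (MIN): min(76, 94, 96) = 76
MIN picks the child with the lowest value: B (value 76).

B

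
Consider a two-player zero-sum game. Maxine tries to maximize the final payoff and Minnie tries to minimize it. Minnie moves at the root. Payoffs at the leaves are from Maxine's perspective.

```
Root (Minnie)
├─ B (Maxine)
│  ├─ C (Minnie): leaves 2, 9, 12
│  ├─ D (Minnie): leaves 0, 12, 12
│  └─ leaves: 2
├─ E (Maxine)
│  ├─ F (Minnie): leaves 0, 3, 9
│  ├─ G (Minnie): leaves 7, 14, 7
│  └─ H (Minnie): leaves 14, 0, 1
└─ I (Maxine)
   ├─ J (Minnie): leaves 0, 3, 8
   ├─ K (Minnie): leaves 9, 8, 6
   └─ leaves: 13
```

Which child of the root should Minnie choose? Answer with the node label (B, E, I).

C (Minnie): min(2, 9, 12) = 2
D (Minnie): min(0, 12, 12) = 0
B (Maxine): max(2, 0, 2) = 2
F (Minnie): min(0, 3, 9) = 0
G (Minnie): min(7, 14, 7) = 7
H (Minnie): min(14, 0, 1) = 0
E (Maxine): max(0, 7, 0) = 7
J (Minnie): min(0, 3, 8) = 0
K (Minnie): min(9, 8, 6) = 6
I (Maxine): max(0, 6, 13) = 13
Root (Minnie): min(2, 7, 13) = 2
Minnie picks the child with the lowest value: B (value 2).

B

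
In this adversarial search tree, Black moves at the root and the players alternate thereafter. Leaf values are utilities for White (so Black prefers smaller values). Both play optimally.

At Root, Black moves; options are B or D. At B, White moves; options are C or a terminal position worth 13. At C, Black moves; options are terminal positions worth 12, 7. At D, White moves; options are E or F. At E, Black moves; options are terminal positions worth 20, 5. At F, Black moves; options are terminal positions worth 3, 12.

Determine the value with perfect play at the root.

C (Black): min(12, 7) = 7
B (White): max(7, 13) = 13
E (Black): min(20, 5) = 5
F (Black): min(3, 12) = 3
D (White): max(5, 3) = 5
Root (Black): min(13, 5) = 5

5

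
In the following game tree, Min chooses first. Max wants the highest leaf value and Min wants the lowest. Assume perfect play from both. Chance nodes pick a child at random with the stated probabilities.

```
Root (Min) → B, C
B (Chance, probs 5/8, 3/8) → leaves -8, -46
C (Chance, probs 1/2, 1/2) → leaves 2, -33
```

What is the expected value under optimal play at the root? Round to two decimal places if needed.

-22.25

B (Chance): 5/8·-8 + 3/8·-46 = -22.25
C (Chance): 1/2·2 + 1/2·-33 = -15.5
Root (Min): min(-22.25, -15.5) = -22.25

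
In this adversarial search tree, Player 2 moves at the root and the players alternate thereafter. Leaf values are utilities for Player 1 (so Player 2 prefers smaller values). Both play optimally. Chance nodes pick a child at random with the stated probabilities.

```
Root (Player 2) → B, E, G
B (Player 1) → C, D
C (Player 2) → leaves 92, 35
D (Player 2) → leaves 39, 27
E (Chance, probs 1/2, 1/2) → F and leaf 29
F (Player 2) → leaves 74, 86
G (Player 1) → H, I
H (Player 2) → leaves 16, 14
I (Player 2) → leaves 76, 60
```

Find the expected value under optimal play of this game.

C (Player 2): min(92, 35) = 35
D (Player 2): min(39, 27) = 27
B (Player 1): max(35, 27) = 35
F (Player 2): min(74, 86) = 74
E (Chance): 1/2·74 + 1/2·29 = 51.5
H (Player 2): min(16, 14) = 14
I (Player 2): min(76, 60) = 60
G (Player 1): max(14, 60) = 60
Root (Player 2): min(35, 51.5, 60) = 35

35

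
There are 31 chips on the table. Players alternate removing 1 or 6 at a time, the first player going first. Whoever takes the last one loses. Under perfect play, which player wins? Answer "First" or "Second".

Second

Mark each pile size as W (mover wins) or L (mover loses):
i:   0  1  2  3  4  5  6  7  8  9 10 11 12 13 14 15 16 17 18 19 20 21 22 23 24 25 26 27 28 29 30 31
     W  L  W  L  W  L  W  W  L  W  L  W  L  W  W  L  W  L  W  L  W  W  L  W  L  W  L  W  W  L  W  L
Position 31 is L, so the second player wins.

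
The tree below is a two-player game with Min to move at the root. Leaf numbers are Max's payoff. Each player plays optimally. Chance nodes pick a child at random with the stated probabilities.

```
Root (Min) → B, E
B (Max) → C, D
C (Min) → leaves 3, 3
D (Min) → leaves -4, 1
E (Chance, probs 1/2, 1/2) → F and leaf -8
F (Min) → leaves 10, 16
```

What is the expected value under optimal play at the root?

1

C (Min): min(3, 3) = 3
D (Min): min(-4, 1) = -4
B (Max): max(3, -4) = 3
F (Min): min(10, 16) = 10
E (Chance): 1/2·10 + 1/2·-8 = 1
Root (Min): min(3, 1) = 1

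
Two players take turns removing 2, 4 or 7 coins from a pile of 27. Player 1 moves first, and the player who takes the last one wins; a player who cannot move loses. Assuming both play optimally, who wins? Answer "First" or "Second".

i:   0  1  2  3  4  5  6  7  8  9 10 11 12 13 14 15 16 17 18 19 20 21 22 23 24 25 26 27
     L  L  W  W  W  W  L  W  W  L  W  W  L  W  W  L  W  W  L  W  W  L  W  W  L  W  W  L
Position 27 is L, so the second player wins.

Second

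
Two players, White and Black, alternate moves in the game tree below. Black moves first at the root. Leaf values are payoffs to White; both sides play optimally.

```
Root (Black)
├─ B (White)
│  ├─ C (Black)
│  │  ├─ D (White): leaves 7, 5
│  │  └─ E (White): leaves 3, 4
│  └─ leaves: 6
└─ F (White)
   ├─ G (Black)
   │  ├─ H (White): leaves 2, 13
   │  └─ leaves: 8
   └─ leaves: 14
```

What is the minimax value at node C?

4

D: max(7, 5) = 7
E: max(3, 4) = 4
C: min(7, 4) = 4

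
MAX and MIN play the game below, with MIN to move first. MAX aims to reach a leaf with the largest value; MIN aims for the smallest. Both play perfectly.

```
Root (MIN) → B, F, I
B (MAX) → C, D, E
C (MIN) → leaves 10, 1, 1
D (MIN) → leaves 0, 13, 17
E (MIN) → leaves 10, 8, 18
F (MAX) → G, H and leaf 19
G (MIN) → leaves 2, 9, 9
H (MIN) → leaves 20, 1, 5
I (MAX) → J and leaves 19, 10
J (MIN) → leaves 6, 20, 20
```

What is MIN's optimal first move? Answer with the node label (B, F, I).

B

C (MIN): min(10, 1, 1) = 1
D (MIN): min(0, 13, 17) = 0
E (MIN): min(10, 8, 18) = 8
B (MAX): max(1, 0, 8) = 8
G (MIN): min(2, 9, 9) = 2
H (MIN): min(20, 1, 5) = 1
F (MAX): max(2, 1, 19) = 19
J (MIN): min(6, 20, 20) = 6
I (MAX): max(6, 19, 10) = 19
Root (MIN): min(8, 19, 19) = 8
MIN picks the child with the lowest value: B (value 8).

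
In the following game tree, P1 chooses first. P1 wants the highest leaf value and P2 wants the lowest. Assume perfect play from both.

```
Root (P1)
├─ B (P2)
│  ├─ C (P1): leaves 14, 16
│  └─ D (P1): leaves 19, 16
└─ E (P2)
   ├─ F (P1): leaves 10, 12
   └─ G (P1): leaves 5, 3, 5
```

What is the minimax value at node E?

F: max(10, 12) = 12
G: max(5, 3, 5) = 5
E: min(12, 5) = 5

5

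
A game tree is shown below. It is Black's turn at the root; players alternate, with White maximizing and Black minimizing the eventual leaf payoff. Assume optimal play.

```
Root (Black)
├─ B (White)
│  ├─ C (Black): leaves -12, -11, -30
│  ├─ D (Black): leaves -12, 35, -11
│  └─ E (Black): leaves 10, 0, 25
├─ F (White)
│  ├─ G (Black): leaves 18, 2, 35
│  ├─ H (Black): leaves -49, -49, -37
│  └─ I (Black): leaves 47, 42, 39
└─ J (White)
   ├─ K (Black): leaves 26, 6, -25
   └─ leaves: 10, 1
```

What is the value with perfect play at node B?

0

C: min(-12, -11, -30) = -30
D: min(-12, 35, -11) = -12
E: min(10, 0, 25) = 0
B: max(-30, -12, 0) = 0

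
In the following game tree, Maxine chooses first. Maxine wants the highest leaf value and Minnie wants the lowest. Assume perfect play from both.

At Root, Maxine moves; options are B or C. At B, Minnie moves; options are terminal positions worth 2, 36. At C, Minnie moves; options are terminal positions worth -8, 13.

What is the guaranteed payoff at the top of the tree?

B (Minnie): min(2, 36) = 2
C (Minnie): min(-8, 13) = -8
Root (Maxine): max(2, -8) = 2

2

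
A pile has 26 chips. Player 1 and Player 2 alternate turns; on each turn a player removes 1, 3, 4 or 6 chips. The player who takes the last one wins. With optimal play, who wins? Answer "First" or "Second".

First

Positions where the player to move wins (W) vs loses (L):
i:   0  1  2  3  4  5  6  7  8  9 10 11 12 13 14 15 16 17 18 19 20 21 22 23 24 25 26
     L  W  L  W  W  W  W  L  W  L  W  W  W  W  L  W  L  W  W  W  W  L  W  L  W  W  W
Position 26 is W, so the first player wins.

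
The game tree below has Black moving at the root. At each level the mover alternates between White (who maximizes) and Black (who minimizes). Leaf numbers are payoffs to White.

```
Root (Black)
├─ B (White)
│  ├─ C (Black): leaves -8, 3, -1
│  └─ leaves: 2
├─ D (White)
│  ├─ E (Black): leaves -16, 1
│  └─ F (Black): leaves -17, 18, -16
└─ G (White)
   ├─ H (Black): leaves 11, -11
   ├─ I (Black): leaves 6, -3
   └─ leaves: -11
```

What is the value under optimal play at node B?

C: min(-8, 3, -1) = -8
B: max(-8, 2) = 2

2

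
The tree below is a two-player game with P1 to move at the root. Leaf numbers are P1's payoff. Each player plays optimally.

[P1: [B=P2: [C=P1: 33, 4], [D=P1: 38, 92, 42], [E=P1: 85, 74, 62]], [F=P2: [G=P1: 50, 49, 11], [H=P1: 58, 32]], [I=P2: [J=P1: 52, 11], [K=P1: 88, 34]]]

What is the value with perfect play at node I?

J: max(52, 11) = 52
K: max(88, 34) = 88
I: min(52, 88) = 52

52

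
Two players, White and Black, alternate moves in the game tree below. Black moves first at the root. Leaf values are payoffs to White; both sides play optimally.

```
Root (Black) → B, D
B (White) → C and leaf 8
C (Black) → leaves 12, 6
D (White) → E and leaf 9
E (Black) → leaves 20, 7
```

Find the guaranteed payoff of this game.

8

C (Black): min(12, 6) = 6
B (White): max(6, 8) = 8
E (Black): min(20, 7) = 7
D (White): max(7, 9) = 9
Root (Black): min(8, 9) = 8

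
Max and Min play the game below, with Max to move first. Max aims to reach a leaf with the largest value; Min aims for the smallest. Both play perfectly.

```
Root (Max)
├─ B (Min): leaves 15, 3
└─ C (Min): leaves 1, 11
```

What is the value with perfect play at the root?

3

B (Min): min(15, 3) = 3
C (Min): min(1, 11) = 1
Root (Max): max(3, 1) = 3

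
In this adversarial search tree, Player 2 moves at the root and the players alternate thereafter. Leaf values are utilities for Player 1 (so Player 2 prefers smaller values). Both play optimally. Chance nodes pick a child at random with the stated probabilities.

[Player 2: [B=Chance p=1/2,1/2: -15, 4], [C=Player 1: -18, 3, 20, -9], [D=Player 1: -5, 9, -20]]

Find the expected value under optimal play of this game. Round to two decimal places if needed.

-5.5

B (Chance): 1/2·-15 + 1/2·4 = -5.5
C (Player 1): max(-18, 3, 20, -9) = 20
D (Player 1): max(-5, 9, -20) = 9
Root (Player 2): min(-5.5, 20, 9) = -5.5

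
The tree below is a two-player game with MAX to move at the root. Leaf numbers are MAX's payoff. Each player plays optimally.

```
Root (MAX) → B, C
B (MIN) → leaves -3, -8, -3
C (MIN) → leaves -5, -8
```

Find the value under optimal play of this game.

-8

B (MIN): min(-3, -8, -3) = -8
C (MIN): min(-5, -8) = -8
Root (MAX): max(-8, -8) = -8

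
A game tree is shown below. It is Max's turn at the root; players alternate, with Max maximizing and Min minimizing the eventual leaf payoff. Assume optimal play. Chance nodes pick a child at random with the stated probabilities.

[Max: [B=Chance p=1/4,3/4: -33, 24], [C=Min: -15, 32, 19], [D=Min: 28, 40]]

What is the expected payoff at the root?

28

B (Chance): 1/4·-33 + 3/4·24 = 9.75
C (Min): min(-15, 32, 19) = -15
D (Min): min(28, 40) = 28
Root (Max): max(9.75, -15, 28) = 28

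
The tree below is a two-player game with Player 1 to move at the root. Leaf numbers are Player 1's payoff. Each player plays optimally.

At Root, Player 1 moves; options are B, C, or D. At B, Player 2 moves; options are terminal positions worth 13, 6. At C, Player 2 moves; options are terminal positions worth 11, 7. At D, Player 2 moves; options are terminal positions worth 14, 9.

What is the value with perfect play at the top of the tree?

B (Player 2): min(13, 6) = 6
C (Player 2): min(11, 7) = 7
D (Player 2): min(14, 9) = 9
Root (Player 1): max(6, 7, 9) = 9

9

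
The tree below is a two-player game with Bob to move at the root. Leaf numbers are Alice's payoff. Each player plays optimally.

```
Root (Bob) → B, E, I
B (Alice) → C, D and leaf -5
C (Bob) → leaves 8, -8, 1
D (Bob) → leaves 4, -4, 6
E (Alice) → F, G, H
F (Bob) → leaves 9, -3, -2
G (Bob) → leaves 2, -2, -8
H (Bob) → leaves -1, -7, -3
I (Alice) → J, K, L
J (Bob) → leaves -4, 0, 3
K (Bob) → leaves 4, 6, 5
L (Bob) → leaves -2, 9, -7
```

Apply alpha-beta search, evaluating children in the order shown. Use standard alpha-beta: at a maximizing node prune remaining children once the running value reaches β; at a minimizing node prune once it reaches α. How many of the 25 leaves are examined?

13

C [α=-∞,β=+∞]: v=-8
D [α=-8,β=+∞]: v=-4
B [α=-∞,β=+∞]: v=-4
F [α=-∞,β=-4]: v=-3
E [α=-∞,β=-4]: v=-3 after child 1 ≥ β → β-cutoff, skip 2
J [α=-∞,β=-4]: v=-4
I [α=-∞,β=-4]: v=-4 after child 1 ≥ β → β-cutoff, skip 2
Root [α=-∞,β=+∞]: v=-4
Leaves evaluated: 13 of 25.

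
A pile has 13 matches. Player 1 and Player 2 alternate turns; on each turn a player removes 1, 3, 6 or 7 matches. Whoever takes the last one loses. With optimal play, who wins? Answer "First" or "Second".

Second

Positions where the player to move wins (W) vs loses (L):
i:   0  1  2  3  4  5  6  7  8  9 10 11 12 13
     W  L  W  L  W  L  W  W  W  W  W  W  W  L
Position 13 is L, so the second player wins.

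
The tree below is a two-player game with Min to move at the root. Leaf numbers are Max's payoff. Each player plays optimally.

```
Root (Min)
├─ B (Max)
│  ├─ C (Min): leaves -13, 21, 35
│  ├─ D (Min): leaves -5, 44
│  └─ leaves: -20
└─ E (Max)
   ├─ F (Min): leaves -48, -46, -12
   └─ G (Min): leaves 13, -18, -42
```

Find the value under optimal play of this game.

C (Min): min(-13, 21, 35) = -13
D (Min): min(-5, 44) = -5
B (Max): max(-13, -5, -20) = -5
F (Min): min(-48, -46, -12) = -48
G (Min): min(13, -18, -42) = -42
E (Max): max(-48, -42) = -42
Root (Min): min(-5, -42) = -42

-42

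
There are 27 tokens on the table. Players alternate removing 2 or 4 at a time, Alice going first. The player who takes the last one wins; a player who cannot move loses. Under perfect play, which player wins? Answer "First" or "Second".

W/L table (W = player to move can force a win):
i:   0  1  2  3  4  5  6  7  8  9 10 11 12 13 14 15 16 17 18 19 20 21 22 23 24 25 26 27
     L  L  W  W  W  W  L  L  W  W  W  W  L  L  W  W  W  W  L  L  W  W  W  W  L  L  W  W
Position 27 is W, so the first player wins.

First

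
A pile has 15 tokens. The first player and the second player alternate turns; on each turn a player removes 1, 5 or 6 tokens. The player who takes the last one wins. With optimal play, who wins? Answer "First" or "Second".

Second

W/L table (W = player to move can force a win):
i:   0  1  2  3  4  5  6  7  8  9 10 11 12 13 14 15
     L  W  L  W  L  W  W  W  W  W  W  L  W  L  W  L
Position 15 is L, so the second player wins.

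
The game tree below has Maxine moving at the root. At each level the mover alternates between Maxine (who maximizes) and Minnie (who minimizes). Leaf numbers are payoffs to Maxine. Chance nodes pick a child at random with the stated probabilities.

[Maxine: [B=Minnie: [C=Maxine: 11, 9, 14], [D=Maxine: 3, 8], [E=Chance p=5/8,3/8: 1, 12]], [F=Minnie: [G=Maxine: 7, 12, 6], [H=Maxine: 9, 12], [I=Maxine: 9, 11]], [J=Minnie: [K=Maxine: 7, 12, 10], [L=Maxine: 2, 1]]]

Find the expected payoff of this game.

11

C (Maxine): max(11, 9, 14) = 14
D (Maxine): max(3, 8) = 8
E (Chance): 5/8·1 + 3/8·12 = 5.12
B (Minnie): min(14, 8, 5.12) = 5.12
G (Maxine): max(7, 12, 6) = 12
H (Maxine): max(9, 12) = 12
I (Maxine): max(9, 11) = 11
F (Minnie): min(12, 12, 11) = 11
K (Maxine): max(7, 12, 10) = 12
L (Maxine): max(2, 1) = 2
J (Minnie): min(12, 2) = 2
Root (Maxine): max(5.12, 11, 2) = 11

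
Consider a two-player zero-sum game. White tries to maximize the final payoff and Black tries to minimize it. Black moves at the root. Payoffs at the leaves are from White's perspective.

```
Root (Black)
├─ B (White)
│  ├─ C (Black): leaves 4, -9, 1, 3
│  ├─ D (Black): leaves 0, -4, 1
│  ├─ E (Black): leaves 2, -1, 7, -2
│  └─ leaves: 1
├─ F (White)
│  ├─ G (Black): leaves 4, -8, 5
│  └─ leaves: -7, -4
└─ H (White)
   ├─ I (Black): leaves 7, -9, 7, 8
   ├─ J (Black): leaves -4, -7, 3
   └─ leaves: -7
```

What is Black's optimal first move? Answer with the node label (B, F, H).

C (Black): min(4, -9, 1, 3) = -9
D (Black): min(0, -4, 1) = -4
E (Black): min(2, -1, 7, -2) = -2
B (White): max(-9, -4, -2, 1) = 1
G (Black): min(4, -8, 5) = -8
F (White): max(-8, -7, -4) = -4
I (Black): min(7, -9, 7, 8) = -9
J (Black): min(-4, -7, 3) = -7
H (White): max(-9, -7, -7) = -7
Root (Black): min(1, -4, -7) = -7
Black picks the child with the lowest value: H (value -7).

H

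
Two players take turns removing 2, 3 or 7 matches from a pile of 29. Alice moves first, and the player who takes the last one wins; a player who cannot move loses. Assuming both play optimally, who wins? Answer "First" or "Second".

i:   0  1  2  3  4  5  6  7  8  9 10 11 12 13 14 15 16 17 18 19 20 21 22 23 24 25 26 27 28 29
     L  L  W  W  W  L  L  W  W  W  L  L  W  W  W  L  L  W  W  W  L  L  W  W  W  L  L  W  W  W
Position 29 is W, so the first player wins.

First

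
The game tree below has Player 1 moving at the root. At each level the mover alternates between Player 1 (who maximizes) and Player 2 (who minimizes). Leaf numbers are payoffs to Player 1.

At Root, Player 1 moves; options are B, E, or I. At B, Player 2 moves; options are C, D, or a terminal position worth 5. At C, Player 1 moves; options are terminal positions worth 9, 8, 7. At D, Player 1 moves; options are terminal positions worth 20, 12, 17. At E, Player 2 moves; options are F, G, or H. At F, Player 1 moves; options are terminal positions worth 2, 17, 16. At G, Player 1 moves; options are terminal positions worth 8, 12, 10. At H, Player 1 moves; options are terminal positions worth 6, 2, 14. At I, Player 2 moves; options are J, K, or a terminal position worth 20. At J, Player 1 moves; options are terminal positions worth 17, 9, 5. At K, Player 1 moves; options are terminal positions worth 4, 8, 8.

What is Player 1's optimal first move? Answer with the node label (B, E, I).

E

C (Player 1): max(9, 8, 7) = 9
D (Player 1): max(20, 12, 17) = 20
B (Player 2): min(9, 20, 5) = 5
F (Player 1): max(2, 17, 16) = 17
G (Player 1): max(8, 12, 10) = 12
H (Player 1): max(6, 2, 14) = 14
E (Player 2): min(17, 12, 14) = 12
J (Player 1): max(17, 9, 5) = 17
K (Player 1): max(4, 8, 8) = 8
I (Player 2): min(17, 8, 20) = 8
Root (Player 1): max(5, 12, 8) = 12
Player 1 picks the child with the highest value: E (value 12).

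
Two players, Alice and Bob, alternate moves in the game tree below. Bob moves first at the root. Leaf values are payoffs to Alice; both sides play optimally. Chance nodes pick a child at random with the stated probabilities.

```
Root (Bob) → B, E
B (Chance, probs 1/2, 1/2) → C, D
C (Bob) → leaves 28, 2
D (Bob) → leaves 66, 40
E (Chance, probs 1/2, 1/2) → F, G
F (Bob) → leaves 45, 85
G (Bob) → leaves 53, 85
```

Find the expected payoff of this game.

C (Bob): min(28, 2) = 2
D (Bob): min(66, 40) = 40
B (Chance): 1/2·2 + 1/2·40 = 21
F (Bob): min(45, 85) = 45
G (Bob): min(53, 85) = 53
E (Chance): 1/2·45 + 1/2·53 = 49
Root (Bob): min(21, 49) = 21

21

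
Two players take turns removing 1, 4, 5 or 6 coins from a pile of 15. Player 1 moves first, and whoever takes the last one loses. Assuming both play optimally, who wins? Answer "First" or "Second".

Positions where the player to move wins (W) vs loses (L):
i:   0  1  2  3  4  5  6  7  8  9 10 11 12 13 14 15
     W  L  W  L  W  W  W  W  W  W  L  W  L  W  W  W
Position 15 is W, so the first player wins.

First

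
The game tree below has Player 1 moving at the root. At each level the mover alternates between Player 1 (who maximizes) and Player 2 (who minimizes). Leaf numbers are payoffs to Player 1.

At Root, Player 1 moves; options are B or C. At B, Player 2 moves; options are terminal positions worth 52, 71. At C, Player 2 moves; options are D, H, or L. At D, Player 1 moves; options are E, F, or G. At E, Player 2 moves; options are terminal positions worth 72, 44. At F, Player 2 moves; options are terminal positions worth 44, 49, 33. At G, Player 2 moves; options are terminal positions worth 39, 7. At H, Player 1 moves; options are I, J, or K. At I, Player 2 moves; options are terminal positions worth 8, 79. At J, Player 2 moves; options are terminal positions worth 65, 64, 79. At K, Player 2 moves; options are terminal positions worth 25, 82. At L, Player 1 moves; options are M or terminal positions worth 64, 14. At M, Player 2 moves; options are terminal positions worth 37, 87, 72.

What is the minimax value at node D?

44

E: min(72, 44) = 44
F: min(44, 49, 33) = 33
G: min(39, 7) = 7
D: max(44, 33, 7) = 44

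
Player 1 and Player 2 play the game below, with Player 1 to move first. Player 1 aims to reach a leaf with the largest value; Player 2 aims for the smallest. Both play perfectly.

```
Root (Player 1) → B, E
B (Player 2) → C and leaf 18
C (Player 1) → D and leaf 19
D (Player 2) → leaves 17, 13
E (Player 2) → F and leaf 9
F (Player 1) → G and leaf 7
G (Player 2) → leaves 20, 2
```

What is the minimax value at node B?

D: min(17, 13) = 13
C: max(13, 19) = 19
B: min(19, 18) = 18

18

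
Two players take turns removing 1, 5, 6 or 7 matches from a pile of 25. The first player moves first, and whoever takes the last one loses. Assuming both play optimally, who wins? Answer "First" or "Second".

Second

Positions where the player to move wins (W) vs loses (L):
i:   0  1  2  3  4  5  6  7  8  9 10 11 12 13 14 15 16 17 18 19 20 21 22 23 24 25
     W  L  W  L  W  L  W  W  W  W  W  W  W  L  W  L  W  L  W  W  W  W  W  W  W  L
Position 25 is L, so the second player wins.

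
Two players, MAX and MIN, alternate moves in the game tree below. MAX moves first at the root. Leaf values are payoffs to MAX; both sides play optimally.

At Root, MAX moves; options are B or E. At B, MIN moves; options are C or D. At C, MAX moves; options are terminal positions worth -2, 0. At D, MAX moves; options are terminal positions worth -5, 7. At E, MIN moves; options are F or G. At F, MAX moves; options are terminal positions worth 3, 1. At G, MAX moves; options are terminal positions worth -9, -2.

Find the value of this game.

C (MAX): max(-2, 0) = 0
D (MAX): max(-5, 7) = 7
B (MIN): min(0, 7) = 0
F (MAX): max(3, 1) = 3
G (MAX): max(-9, -2) = -2
E (MIN): min(3, -2) = -2
Root (MAX): max(0, -2) = 0

0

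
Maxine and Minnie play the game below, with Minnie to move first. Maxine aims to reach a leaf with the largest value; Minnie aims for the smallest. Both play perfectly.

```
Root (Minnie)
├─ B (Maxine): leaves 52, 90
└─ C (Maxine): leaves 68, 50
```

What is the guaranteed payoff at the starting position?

68

B (Maxine): max(52, 90) = 90
C (Maxine): max(68, 50) = 68
Root (Minnie): min(90, 68) = 68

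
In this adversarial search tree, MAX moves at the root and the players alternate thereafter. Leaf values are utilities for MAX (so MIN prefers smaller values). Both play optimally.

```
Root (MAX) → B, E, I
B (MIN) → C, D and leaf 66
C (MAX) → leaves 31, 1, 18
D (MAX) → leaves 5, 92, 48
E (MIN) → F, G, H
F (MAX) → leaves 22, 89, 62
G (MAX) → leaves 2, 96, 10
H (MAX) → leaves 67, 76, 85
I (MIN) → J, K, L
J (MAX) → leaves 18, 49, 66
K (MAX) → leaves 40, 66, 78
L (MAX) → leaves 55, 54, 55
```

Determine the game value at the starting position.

85

C (MAX): max(31, 1, 18) = 31
D (MAX): max(5, 92, 48) = 92
B (MIN): min(31, 92, 66) = 31
F (MAX): max(22, 89, 62) = 89
G (MAX): max(2, 96, 10) = 96
H (MAX): max(67, 76, 85) = 85
E (MIN): min(89, 96, 85) = 85
J (MAX): max(18, 49, 66) = 66
K (MAX): max(40, 66, 78) = 78
L (MAX): max(55, 54, 55) = 55
I (MIN): min(66, 78, 55) = 55
Root (MAX): max(31, 85, 55) = 85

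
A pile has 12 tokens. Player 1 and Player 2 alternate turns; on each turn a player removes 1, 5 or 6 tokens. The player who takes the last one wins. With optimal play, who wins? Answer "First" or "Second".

First

i:   0  1  2  3  4  5  6  7  8  9 10 11 12
     L  W  L  W  L  W  W  W  W  W  W  L  W
Position 12 is W, so the first player wins.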